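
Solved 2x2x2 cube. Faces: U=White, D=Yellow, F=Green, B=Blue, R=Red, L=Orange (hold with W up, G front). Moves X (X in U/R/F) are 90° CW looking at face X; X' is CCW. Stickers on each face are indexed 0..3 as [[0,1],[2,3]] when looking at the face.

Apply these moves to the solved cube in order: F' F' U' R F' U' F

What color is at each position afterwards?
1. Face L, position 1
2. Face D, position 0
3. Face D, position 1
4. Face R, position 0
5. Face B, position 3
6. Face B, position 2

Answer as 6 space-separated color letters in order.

After move 1 (F'): F=GGGG U=WWRR R=YRYR D=OOYY L=OWOW
After move 2 (F'): F=GGGG U=WWYY R=OROR D=WWYY L=OROR
After move 3 (U'): U=WYWY F=ORGG R=GGOR B=ORBB L=BBOR
After move 4 (R): R=OGRG U=WRWG F=OWGY D=WBYO B=YRYB
After move 5 (F'): F=WYOG U=WROR R=BGWG D=BRYO L=BGOW
After move 6 (U'): U=RRWO F=BGOG R=WYWG B=BGYB L=YROW
After move 7 (F): F=OBGG U=RRWR R=WYOG D=WWYO L=YBOR
Query 1: L[1] = B
Query 2: D[0] = W
Query 3: D[1] = W
Query 4: R[0] = W
Query 5: B[3] = B
Query 6: B[2] = Y

Answer: B W W W B Y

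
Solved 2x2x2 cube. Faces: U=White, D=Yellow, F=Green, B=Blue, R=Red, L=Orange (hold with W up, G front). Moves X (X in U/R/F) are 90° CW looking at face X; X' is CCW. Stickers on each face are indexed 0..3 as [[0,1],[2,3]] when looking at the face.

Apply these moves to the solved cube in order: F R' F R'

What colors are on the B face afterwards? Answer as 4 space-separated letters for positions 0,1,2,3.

Answer: G B R B

Derivation:
After move 1 (F): F=GGGG U=WWOO R=WRWR D=RRYY L=OYOY
After move 2 (R'): R=RRWW U=WBOB F=GWGO D=RGYG B=YBRB
After move 3 (F): F=GGOW U=WBYY R=ORBW D=WRYG L=OROG
After move 4 (R'): R=RWOB U=WRYY F=GBOY D=WGYW B=GBRB
Query: B face = GBRB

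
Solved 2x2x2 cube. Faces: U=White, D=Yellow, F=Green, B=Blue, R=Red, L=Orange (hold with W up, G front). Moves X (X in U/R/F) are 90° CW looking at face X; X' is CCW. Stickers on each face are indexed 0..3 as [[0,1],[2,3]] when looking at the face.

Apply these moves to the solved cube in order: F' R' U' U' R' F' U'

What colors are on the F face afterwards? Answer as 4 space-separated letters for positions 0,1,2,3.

After move 1 (F'): F=GGGG U=WWRR R=YRYR D=OOYY L=OWOW
After move 2 (R'): R=RRYY U=WBRB F=GWGR D=OGYG B=YBOB
After move 3 (U'): U=BBWR F=OWGR R=GWYY B=RROB L=YBOW
After move 4 (U'): U=BRBW F=YBGR R=OWYY B=GWOB L=RROW
After move 5 (R'): R=WYOY U=BOBG F=YRGW D=OBYR B=GWGB
After move 6 (F'): F=RWYG U=BOWO R=BYOY D=RWYR L=RGOB
After move 7 (U'): U=OOBW F=RGYG R=RWOY B=BYGB L=GWOB
Query: F face = RGYG

Answer: R G Y G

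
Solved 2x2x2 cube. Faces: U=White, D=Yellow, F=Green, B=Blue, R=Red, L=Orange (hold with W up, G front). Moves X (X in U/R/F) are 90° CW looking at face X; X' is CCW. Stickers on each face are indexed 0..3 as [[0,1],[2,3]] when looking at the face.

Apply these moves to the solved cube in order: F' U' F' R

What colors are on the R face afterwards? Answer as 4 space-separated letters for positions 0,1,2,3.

Answer: O O R G

Derivation:
After move 1 (F'): F=GGGG U=WWRR R=YRYR D=OOYY L=OWOW
After move 2 (U'): U=WRWR F=OWGG R=GGYR B=YRBB L=BBOW
After move 3 (F'): F=WGOG U=WRGY R=OGOR D=BWYY L=BROW
After move 4 (R): R=OORG U=WGGG F=WWOY D=BBYY B=YRRB
Query: R face = OORG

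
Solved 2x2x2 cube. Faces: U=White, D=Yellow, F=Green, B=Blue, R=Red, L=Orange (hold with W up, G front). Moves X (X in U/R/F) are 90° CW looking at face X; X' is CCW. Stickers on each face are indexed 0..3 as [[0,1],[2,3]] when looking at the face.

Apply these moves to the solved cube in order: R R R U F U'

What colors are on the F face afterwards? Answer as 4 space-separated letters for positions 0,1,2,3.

After move 1 (R): R=RRRR U=WGWG F=GYGY D=YBYB B=WBWB
After move 2 (R): R=RRRR U=WYWY F=GBGB D=YWYW B=GBGB
After move 3 (R): R=RRRR U=WBWB F=GWGW D=YGYG B=YBYB
After move 4 (U): U=WWBB F=RRGW R=YBRR B=OOYB L=GWOO
After move 5 (F): F=GRWR U=WWOW R=BBBR D=RYYG L=GYOG
After move 6 (U'): U=WWWO F=GYWR R=GRBR B=BBYB L=OOOG
Query: F face = GYWR

Answer: G Y W R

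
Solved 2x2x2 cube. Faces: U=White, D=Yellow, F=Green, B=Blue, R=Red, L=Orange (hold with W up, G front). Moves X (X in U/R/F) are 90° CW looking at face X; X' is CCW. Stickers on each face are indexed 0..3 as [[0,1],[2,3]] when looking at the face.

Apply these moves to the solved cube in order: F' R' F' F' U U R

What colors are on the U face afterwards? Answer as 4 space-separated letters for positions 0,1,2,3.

Answer: O B B G

Derivation:
After move 1 (F'): F=GGGG U=WWRR R=YRYR D=OOYY L=OWOW
After move 2 (R'): R=RRYY U=WBRB F=GWGR D=OGYG B=YBOB
After move 3 (F'): F=WRGG U=WBRY R=GROY D=WWYG L=OBOR
After move 4 (F'): F=RGWG U=WBGO R=WRWY D=BRYG L=OYOR
After move 5 (U): U=GWOB F=WRWG R=YBWY B=OYOB L=RGOR
After move 6 (U): U=OGBW F=YBWG R=OYWY B=RGOB L=WROR
After move 7 (R): R=WOYY U=OBBG F=YRWG D=BOYR B=WGGB
Query: U face = OBBG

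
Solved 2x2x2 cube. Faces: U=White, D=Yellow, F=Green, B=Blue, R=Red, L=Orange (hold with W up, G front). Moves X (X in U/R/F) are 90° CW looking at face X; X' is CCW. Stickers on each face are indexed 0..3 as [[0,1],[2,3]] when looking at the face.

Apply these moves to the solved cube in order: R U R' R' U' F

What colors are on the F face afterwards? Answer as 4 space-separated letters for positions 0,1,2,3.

After move 1 (R): R=RRRR U=WGWG F=GYGY D=YBYB B=WBWB
After move 2 (U): U=WWGG F=RRGY R=WBRR B=OOWB L=GYOO
After move 3 (R'): R=BRWR U=WWGO F=RWGG D=YRYY B=BOBB
After move 4 (R'): R=RRBW U=WBGB F=RWGO D=YWYG B=YORB
After move 5 (U'): U=BBWG F=GYGO R=RWBW B=RRRB L=YOOO
After move 6 (F): F=GGOY U=BBOO R=WWGW D=BRYG L=YYOW
Query: F face = GGOY

Answer: G G O Y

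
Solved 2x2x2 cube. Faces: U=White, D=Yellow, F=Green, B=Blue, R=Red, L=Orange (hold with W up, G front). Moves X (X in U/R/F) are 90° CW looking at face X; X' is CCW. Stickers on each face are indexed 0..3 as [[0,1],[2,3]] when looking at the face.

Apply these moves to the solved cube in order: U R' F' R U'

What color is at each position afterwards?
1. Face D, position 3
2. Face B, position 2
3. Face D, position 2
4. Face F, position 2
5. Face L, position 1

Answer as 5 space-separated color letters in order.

Answer: Y B Y R O

Derivation:
After move 1 (U): U=WWWW F=RRGG R=BBRR B=OOBB L=GGOO
After move 2 (R'): R=BRBR U=WBWO F=RWGW D=YRYG B=YOYB
After move 3 (F'): F=WWRG U=WBBB R=RRYR D=GOYG L=GOOW
After move 4 (R): R=YRRR U=WWBG F=WORG D=GYYY B=BOBB
After move 5 (U'): U=WGWB F=GORG R=WORR B=YRBB L=BOOW
Query 1: D[3] = Y
Query 2: B[2] = B
Query 3: D[2] = Y
Query 4: F[2] = R
Query 5: L[1] = O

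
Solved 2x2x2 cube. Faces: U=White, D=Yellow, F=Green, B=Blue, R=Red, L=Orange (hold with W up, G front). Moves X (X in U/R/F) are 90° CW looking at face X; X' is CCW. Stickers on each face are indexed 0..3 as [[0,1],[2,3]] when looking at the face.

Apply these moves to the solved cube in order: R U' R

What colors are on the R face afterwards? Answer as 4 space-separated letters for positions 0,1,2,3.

After move 1 (R): R=RRRR U=WGWG F=GYGY D=YBYB B=WBWB
After move 2 (U'): U=GGWW F=OOGY R=GYRR B=RRWB L=WBOO
After move 3 (R): R=RGRY U=GOWY F=OBGB D=YWYR B=WRGB
Query: R face = RGRY

Answer: R G R Y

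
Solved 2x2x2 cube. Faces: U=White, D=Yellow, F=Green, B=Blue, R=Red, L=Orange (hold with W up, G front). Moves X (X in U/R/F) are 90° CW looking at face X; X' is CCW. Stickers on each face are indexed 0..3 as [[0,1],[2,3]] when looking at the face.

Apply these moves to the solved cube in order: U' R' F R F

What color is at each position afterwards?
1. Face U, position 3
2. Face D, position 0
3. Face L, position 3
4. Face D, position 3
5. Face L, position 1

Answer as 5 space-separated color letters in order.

After move 1 (U'): U=WWWW F=OOGG R=GGRR B=RRBB L=BBOO
After move 2 (R'): R=GRGR U=WBWR F=OWGW D=YOYG B=YRYB
After move 3 (F): F=GOWW U=WBOB R=WRRR D=GGYG L=BYOO
After move 4 (R): R=RWRR U=WOOW F=GGWG D=GYYY B=BRBB
After move 5 (F): F=WGGG U=WOOY R=OWWR D=RRYY L=BGOY
Query 1: U[3] = Y
Query 2: D[0] = R
Query 3: L[3] = Y
Query 4: D[3] = Y
Query 5: L[1] = G

Answer: Y R Y Y G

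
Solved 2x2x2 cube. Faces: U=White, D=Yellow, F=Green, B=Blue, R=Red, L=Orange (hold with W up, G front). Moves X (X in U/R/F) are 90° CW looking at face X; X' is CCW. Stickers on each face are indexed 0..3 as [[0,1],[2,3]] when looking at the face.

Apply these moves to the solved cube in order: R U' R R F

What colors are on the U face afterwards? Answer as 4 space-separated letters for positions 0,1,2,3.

After move 1 (R): R=RRRR U=WGWG F=GYGY D=YBYB B=WBWB
After move 2 (U'): U=GGWW F=OOGY R=GYRR B=RRWB L=WBOO
After move 3 (R): R=RGRY U=GOWY F=OBGB D=YWYR B=WRGB
After move 4 (R): R=RRYG U=GBWB F=OWGR D=YGYW B=YROB
After move 5 (F): F=GORW U=GBOB R=WRBG D=YRYW L=WYOG
Query: U face = GBOB

Answer: G B O B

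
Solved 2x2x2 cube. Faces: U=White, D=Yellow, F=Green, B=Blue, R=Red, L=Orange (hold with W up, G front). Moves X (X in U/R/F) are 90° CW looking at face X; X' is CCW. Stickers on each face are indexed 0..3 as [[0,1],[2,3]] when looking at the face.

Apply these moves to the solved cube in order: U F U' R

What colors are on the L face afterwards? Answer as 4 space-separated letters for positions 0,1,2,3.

After move 1 (U): U=WWWW F=RRGG R=BBRR B=OOBB L=GGOO
After move 2 (F): F=GRGR U=WWOG R=WBWR D=RBYY L=GYOY
After move 3 (U'): U=WGWO F=GYGR R=GRWR B=WBBB L=OOOY
After move 4 (R): R=WGRR U=WYWR F=GBGY D=RBYW B=OBGB
Query: L face = OOOY

Answer: O O O Y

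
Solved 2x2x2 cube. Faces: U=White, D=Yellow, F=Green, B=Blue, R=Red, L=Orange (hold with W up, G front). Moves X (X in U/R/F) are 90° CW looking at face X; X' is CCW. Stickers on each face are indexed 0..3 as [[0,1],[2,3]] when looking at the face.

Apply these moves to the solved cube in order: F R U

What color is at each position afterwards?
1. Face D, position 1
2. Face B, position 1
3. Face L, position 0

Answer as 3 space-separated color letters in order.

Answer: B Y G

Derivation:
After move 1 (F): F=GGGG U=WWOO R=WRWR D=RRYY L=OYOY
After move 2 (R): R=WWRR U=WGOG F=GRGY D=RBYB B=OBWB
After move 3 (U): U=OWGG F=WWGY R=OBRR B=OYWB L=GROY
Query 1: D[1] = B
Query 2: B[1] = Y
Query 3: L[0] = G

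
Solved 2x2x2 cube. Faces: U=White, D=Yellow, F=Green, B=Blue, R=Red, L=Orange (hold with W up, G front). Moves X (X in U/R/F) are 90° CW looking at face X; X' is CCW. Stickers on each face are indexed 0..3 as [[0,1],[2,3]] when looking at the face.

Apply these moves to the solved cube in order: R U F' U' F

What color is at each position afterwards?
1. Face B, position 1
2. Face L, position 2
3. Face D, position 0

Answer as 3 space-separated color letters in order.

Answer: B O Y

Derivation:
After move 1 (R): R=RRRR U=WGWG F=GYGY D=YBYB B=WBWB
After move 2 (U): U=WWGG F=RRGY R=WBRR B=OOWB L=GYOO
After move 3 (F'): F=RYRG U=WWWR R=BBYR D=YOYB L=GGOG
After move 4 (U'): U=WRWW F=GGRG R=RYYR B=BBWB L=OOOG
After move 5 (F): F=RGGG U=WRGO R=WYWR D=YRYB L=OYOO
Query 1: B[1] = B
Query 2: L[2] = O
Query 3: D[0] = Y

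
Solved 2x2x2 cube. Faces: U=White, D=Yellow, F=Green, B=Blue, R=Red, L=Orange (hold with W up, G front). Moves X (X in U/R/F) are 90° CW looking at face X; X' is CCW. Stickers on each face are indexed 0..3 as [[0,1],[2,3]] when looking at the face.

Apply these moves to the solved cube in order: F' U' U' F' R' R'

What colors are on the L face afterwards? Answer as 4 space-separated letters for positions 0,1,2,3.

Answer: Y W O W

Derivation:
After move 1 (F'): F=GGGG U=WWRR R=YRYR D=OOYY L=OWOW
After move 2 (U'): U=WRWR F=OWGG R=GGYR B=YRBB L=BBOW
After move 3 (U'): U=RRWW F=BBGG R=OWYR B=GGBB L=YROW
After move 4 (F'): F=BGBG U=RROY R=OWOR D=RWYY L=YWOW
After move 5 (R'): R=WROO U=RBOG F=BRBY D=RGYG B=YGWB
After move 6 (R'): R=ROWO U=RWOY F=BBBG D=RRYY B=GGGB
Query: L face = YWOW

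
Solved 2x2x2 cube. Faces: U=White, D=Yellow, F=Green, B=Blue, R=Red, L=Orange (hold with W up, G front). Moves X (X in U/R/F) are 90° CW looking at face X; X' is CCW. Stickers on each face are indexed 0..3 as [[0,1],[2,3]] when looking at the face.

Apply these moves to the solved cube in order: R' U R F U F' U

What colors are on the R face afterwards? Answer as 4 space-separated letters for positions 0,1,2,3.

After move 1 (R'): R=RRRR U=WBWB F=GWGW D=YGYG B=YBYB
After move 2 (U): U=WWBB F=RRGW R=YBRR B=OOYB L=GWOO
After move 3 (R): R=RYRB U=WRBW F=RGGG D=YYYO B=BOWB
After move 4 (F): F=GRGG U=WROW R=BYWB D=RRYO L=GYOY
After move 5 (U): U=OWWR F=BYGG R=BOWB B=GYWB L=GROY
After move 6 (F'): F=YGBG U=OWBW R=RORB D=RYYO L=GROW
After move 7 (U): U=BOWW F=ROBG R=GYRB B=GRWB L=YGOW
Query: R face = GYRB

Answer: G Y R B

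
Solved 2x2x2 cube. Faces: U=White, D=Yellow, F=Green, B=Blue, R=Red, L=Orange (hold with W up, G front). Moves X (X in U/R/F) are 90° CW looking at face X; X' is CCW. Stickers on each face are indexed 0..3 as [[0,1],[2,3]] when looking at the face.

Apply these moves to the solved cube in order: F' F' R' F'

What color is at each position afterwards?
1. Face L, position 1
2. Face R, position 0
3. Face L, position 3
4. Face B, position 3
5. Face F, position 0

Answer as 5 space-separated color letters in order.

Answer: B G Y B W

Derivation:
After move 1 (F'): F=GGGG U=WWRR R=YRYR D=OOYY L=OWOW
After move 2 (F'): F=GGGG U=WWYY R=OROR D=WWYY L=OROR
After move 3 (R'): R=RROO U=WBYB F=GWGY D=WGYG B=YBWB
After move 4 (F'): F=WYGG U=WBRO R=GRWO D=RRYG L=OBOY
Query 1: L[1] = B
Query 2: R[0] = G
Query 3: L[3] = Y
Query 4: B[3] = B
Query 5: F[0] = W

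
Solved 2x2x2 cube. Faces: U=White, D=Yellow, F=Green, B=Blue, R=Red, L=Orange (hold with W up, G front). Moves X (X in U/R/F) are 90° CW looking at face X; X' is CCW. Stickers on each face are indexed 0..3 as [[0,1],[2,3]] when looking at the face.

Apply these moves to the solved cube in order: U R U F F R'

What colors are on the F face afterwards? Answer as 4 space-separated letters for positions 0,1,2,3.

Answer: Y W B Y

Derivation:
After move 1 (U): U=WWWW F=RRGG R=BBRR B=OOBB L=GGOO
After move 2 (R): R=RBRB U=WRWG F=RYGY D=YBYO B=WOWB
After move 3 (U): U=WWGR F=RBGY R=WORB B=GGWB L=RYOO
After move 4 (F): F=GRYB U=WWOY R=GORB D=RWYO L=RYOB
After move 5 (F): F=YGBR U=WWBY R=OOYB D=RGYO L=RROW
After move 6 (R'): R=OBOY U=WWBG F=YWBY D=RGYR B=OGGB
Query: F face = YWBY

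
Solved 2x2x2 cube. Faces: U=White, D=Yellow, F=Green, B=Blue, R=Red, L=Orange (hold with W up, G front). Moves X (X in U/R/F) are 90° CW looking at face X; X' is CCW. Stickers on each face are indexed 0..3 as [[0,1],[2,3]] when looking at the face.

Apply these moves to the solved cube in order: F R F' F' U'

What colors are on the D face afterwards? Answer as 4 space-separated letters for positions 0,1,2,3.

After move 1 (F): F=GGGG U=WWOO R=WRWR D=RRYY L=OYOY
After move 2 (R): R=WWRR U=WGOG F=GRGY D=RBYB B=OBWB
After move 3 (F'): F=RYGG U=WGWR R=BWRR D=YYYB L=OGOO
After move 4 (F'): F=YGRG U=WGBR R=YWYR D=GOYB L=OROW
After move 5 (U'): U=GRWB F=ORRG R=YGYR B=YWWB L=OBOW
Query: D face = GOYB

Answer: G O Y B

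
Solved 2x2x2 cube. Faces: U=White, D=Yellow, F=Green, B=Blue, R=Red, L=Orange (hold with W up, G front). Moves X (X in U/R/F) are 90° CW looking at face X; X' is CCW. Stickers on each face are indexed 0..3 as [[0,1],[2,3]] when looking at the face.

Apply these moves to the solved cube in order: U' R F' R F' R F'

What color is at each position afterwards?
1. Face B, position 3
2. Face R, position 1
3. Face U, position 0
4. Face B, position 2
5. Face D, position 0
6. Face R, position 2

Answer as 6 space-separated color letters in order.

Answer: B W W Y G G

Derivation:
After move 1 (U'): U=WWWW F=OOGG R=GGRR B=RRBB L=BBOO
After move 2 (R): R=RGRG U=WOWG F=OYGY D=YBYR B=WRWB
After move 3 (F'): F=YYOG U=WORR R=BGYG D=BOYR L=BGOW
After move 4 (R): R=YBGG U=WYRG F=YOOR D=BWYW B=RROB
After move 5 (F'): F=ORYO U=WYYG R=WBBG D=GWYW L=BGOR
After move 6 (R): R=BWGB U=WRYO F=OWYW D=GOYR B=GRYB
After move 7 (F'): F=WWOY U=WRBG R=OWGB D=GRYR L=BOOY
Query 1: B[3] = B
Query 2: R[1] = W
Query 3: U[0] = W
Query 4: B[2] = Y
Query 5: D[0] = G
Query 6: R[2] = G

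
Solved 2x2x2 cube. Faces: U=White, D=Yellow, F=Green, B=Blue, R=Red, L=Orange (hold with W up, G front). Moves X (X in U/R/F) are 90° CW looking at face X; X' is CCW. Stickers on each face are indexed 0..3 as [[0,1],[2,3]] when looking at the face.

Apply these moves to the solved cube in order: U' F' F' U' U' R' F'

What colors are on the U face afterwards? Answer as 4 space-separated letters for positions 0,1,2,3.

After move 1 (U'): U=WWWW F=OOGG R=GGRR B=RRBB L=BBOO
After move 2 (F'): F=OGOG U=WWGR R=YGYR D=BOYY L=BWOW
After move 3 (F'): F=GGOO U=WWYY R=OGBR D=WWYY L=BROG
After move 4 (U'): U=WYWY F=BROO R=GGBR B=OGBB L=RROG
After move 5 (U'): U=YYWW F=RROO R=BRBR B=GGBB L=OGOG
After move 6 (R'): R=RRBB U=YBWG F=RYOW D=WRYO B=YGWB
After move 7 (F'): F=YWRO U=YBRB R=RRWB D=GGYO L=OGOW
Query: U face = YBRB

Answer: Y B R B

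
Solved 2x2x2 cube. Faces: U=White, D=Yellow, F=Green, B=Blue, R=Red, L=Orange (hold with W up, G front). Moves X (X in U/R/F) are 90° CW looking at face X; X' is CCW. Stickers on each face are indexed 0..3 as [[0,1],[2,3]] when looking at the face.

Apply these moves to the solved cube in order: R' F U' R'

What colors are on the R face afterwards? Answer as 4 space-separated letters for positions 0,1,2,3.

After move 1 (R'): R=RRRR U=WBWB F=GWGW D=YGYG B=YBYB
After move 2 (F): F=GGWW U=WBOO R=WRBR D=RRYG L=OYOG
After move 3 (U'): U=BOWO F=OYWW R=GGBR B=WRYB L=YBOG
After move 4 (R'): R=GRGB U=BYWW F=OOWO D=RYYW B=GRRB
Query: R face = GRGB

Answer: G R G B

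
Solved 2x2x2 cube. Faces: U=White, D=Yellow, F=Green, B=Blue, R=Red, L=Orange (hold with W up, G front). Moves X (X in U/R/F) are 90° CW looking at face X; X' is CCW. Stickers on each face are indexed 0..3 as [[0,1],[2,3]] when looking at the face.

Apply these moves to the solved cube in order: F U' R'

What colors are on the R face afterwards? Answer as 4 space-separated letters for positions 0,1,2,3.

Answer: G R G W

Derivation:
After move 1 (F): F=GGGG U=WWOO R=WRWR D=RRYY L=OYOY
After move 2 (U'): U=WOWO F=OYGG R=GGWR B=WRBB L=BBOY
After move 3 (R'): R=GRGW U=WBWW F=OOGO D=RYYG B=YRRB
Query: R face = GRGW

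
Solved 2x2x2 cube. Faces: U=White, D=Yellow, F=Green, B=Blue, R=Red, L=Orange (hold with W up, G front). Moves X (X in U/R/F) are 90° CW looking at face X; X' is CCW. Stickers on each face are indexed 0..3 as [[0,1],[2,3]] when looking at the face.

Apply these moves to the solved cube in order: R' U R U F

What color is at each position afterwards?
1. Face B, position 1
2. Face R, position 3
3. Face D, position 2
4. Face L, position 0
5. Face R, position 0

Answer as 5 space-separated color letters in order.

After move 1 (R'): R=RRRR U=WBWB F=GWGW D=YGYG B=YBYB
After move 2 (U): U=WWBB F=RRGW R=YBRR B=OOYB L=GWOO
After move 3 (R): R=RYRB U=WRBW F=RGGG D=YYYO B=BOWB
After move 4 (U): U=BWWR F=RYGG R=BORB B=GWWB L=RGOO
After move 5 (F): F=GRGY U=BWOG R=WORB D=RBYO L=RYOY
Query 1: B[1] = W
Query 2: R[3] = B
Query 3: D[2] = Y
Query 4: L[0] = R
Query 5: R[0] = W

Answer: W B Y R W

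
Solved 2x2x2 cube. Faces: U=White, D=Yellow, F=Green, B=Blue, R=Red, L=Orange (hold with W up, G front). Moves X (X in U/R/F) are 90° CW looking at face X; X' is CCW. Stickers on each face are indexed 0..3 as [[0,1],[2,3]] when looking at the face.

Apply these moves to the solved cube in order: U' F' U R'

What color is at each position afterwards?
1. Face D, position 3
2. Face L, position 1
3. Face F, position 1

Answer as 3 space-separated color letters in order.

After move 1 (U'): U=WWWW F=OOGG R=GGRR B=RRBB L=BBOO
After move 2 (F'): F=OGOG U=WWGR R=YGYR D=BOYY L=BWOW
After move 3 (U): U=GWRW F=YGOG R=RRYR B=BWBB L=OGOW
After move 4 (R'): R=RRRY U=GBRB F=YWOW D=BGYG B=YWOB
Query 1: D[3] = G
Query 2: L[1] = G
Query 3: F[1] = W

Answer: G G W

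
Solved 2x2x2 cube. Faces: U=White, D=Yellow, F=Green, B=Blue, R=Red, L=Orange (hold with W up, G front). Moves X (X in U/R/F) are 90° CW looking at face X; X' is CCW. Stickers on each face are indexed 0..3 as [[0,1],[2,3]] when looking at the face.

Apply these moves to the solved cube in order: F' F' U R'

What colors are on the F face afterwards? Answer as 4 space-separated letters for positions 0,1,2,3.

After move 1 (F'): F=GGGG U=WWRR R=YRYR D=OOYY L=OWOW
After move 2 (F'): F=GGGG U=WWYY R=OROR D=WWYY L=OROR
After move 3 (U): U=YWYW F=ORGG R=BBOR B=ORBB L=GGOR
After move 4 (R'): R=BRBO U=YBYO F=OWGW D=WRYG B=YRWB
Query: F face = OWGW

Answer: O W G W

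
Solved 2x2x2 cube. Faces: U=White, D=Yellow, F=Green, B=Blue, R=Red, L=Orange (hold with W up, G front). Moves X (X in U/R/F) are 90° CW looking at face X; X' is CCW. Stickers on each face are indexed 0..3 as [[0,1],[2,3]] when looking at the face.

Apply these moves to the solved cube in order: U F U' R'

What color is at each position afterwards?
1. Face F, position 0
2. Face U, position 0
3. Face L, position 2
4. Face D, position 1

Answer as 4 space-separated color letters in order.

After move 1 (U): U=WWWW F=RRGG R=BBRR B=OOBB L=GGOO
After move 2 (F): F=GRGR U=WWOG R=WBWR D=RBYY L=GYOY
After move 3 (U'): U=WGWO F=GYGR R=GRWR B=WBBB L=OOOY
After move 4 (R'): R=RRGW U=WBWW F=GGGO D=RYYR B=YBBB
Query 1: F[0] = G
Query 2: U[0] = W
Query 3: L[2] = O
Query 4: D[1] = Y

Answer: G W O Y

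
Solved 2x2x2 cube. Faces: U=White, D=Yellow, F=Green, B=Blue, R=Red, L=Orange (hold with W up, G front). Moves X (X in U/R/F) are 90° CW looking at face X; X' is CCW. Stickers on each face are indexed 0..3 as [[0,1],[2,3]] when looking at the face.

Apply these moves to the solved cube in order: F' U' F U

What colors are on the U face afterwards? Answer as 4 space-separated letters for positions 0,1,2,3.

Answer: W W B R

Derivation:
After move 1 (F'): F=GGGG U=WWRR R=YRYR D=OOYY L=OWOW
After move 2 (U'): U=WRWR F=OWGG R=GGYR B=YRBB L=BBOW
After move 3 (F): F=GOGW U=WRWB R=WGRR D=YGYY L=BOOO
After move 4 (U): U=WWBR F=WGGW R=YRRR B=BOBB L=GOOO
Query: U face = WWBR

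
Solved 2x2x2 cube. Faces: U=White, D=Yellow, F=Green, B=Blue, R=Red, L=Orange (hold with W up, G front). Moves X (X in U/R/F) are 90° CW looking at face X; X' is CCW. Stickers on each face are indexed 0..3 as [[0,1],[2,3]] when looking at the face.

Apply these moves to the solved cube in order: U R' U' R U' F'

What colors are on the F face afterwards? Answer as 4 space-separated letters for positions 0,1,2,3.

After move 1 (U): U=WWWW F=RRGG R=BBRR B=OOBB L=GGOO
After move 2 (R'): R=BRBR U=WBWO F=RWGW D=YRYG B=YOYB
After move 3 (U'): U=BOWW F=GGGW R=RWBR B=BRYB L=YOOO
After move 4 (R): R=BRRW U=BGWW F=GRGG D=YYYB B=WROB
After move 5 (U'): U=GWBW F=YOGG R=GRRW B=BROB L=WROO
After move 6 (F'): F=OGYG U=GWGR R=YRYW D=ROYB L=WWOB
Query: F face = OGYG

Answer: O G Y G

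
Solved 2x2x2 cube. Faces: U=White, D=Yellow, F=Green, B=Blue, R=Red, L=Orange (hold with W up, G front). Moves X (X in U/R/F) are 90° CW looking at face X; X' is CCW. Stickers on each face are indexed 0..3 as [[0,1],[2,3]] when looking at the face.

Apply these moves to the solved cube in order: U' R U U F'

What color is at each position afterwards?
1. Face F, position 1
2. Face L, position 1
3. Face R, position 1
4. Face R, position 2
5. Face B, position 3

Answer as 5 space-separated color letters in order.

After move 1 (U'): U=WWWW F=OOGG R=GGRR B=RRBB L=BBOO
After move 2 (R): R=RGRG U=WOWG F=OYGY D=YBYR B=WRWB
After move 3 (U): U=WWGO F=RGGY R=WRRG B=BBWB L=OYOO
After move 4 (U): U=GWOW F=WRGY R=BBRG B=OYWB L=RGOO
After move 5 (F'): F=RYWG U=GWBR R=BBYG D=GOYR L=RWOO
Query 1: F[1] = Y
Query 2: L[1] = W
Query 3: R[1] = B
Query 4: R[2] = Y
Query 5: B[3] = B

Answer: Y W B Y B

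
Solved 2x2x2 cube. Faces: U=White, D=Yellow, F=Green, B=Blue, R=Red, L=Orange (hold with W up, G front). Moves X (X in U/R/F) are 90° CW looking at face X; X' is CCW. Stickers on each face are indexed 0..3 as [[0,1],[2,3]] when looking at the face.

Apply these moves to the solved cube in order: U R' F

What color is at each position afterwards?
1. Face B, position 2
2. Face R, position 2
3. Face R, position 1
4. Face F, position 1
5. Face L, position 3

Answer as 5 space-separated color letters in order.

Answer: Y O R R R

Derivation:
After move 1 (U): U=WWWW F=RRGG R=BBRR B=OOBB L=GGOO
After move 2 (R'): R=BRBR U=WBWO F=RWGW D=YRYG B=YOYB
After move 3 (F): F=GRWW U=WBOG R=WROR D=BBYG L=GYOR
Query 1: B[2] = Y
Query 2: R[2] = O
Query 3: R[1] = R
Query 4: F[1] = R
Query 5: L[3] = R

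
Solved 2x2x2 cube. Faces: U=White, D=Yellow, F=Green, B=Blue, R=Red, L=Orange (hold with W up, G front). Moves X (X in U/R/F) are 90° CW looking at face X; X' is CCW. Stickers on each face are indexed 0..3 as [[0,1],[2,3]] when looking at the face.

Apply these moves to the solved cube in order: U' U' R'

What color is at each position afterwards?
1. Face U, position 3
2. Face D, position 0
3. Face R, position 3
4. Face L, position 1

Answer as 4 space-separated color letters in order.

Answer: G Y R R

Derivation:
After move 1 (U'): U=WWWW F=OOGG R=GGRR B=RRBB L=BBOO
After move 2 (U'): U=WWWW F=BBGG R=OORR B=GGBB L=RROO
After move 3 (R'): R=OROR U=WBWG F=BWGW D=YBYG B=YGYB
Query 1: U[3] = G
Query 2: D[0] = Y
Query 3: R[3] = R
Query 4: L[1] = R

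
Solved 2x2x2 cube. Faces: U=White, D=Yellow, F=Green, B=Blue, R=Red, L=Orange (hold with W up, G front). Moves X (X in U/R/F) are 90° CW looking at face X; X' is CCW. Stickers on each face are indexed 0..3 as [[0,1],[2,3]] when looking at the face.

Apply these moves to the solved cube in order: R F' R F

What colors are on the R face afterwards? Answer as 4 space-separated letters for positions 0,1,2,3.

After move 1 (R): R=RRRR U=WGWG F=GYGY D=YBYB B=WBWB
After move 2 (F'): F=YYGG U=WGRR R=BRYR D=OOYB L=OGOW
After move 3 (R): R=YBRR U=WYRG F=YOGB D=OWYW B=RBGB
After move 4 (F): F=GYBO U=WYWG R=RBGR D=RYYW L=OOOW
Query: R face = RBGR

Answer: R B G R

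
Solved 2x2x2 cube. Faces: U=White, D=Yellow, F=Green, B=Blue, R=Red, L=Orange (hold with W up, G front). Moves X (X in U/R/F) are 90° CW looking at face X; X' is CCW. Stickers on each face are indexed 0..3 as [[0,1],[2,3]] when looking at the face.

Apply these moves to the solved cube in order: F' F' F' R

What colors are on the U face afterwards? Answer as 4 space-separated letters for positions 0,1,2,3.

After move 1 (F'): F=GGGG U=WWRR R=YRYR D=OOYY L=OWOW
After move 2 (F'): F=GGGG U=WWYY R=OROR D=WWYY L=OROR
After move 3 (F'): F=GGGG U=WWOO R=WRWR D=RRYY L=OYOY
After move 4 (R): R=WWRR U=WGOG F=GRGY D=RBYB B=OBWB
Query: U face = WGOG

Answer: W G O G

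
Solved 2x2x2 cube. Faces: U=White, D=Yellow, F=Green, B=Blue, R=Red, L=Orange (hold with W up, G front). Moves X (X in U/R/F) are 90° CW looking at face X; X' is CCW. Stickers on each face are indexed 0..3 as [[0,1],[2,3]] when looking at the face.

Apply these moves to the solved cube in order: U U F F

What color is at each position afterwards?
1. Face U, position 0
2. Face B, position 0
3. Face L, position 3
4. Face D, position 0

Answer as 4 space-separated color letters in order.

After move 1 (U): U=WWWW F=RRGG R=BBRR B=OOBB L=GGOO
After move 2 (U): U=WWWW F=BBGG R=OORR B=GGBB L=RROO
After move 3 (F): F=GBGB U=WWOR R=WOWR D=ROYY L=RYOY
After move 4 (F): F=GGBB U=WWYY R=OORR D=WWYY L=RROO
Query 1: U[0] = W
Query 2: B[0] = G
Query 3: L[3] = O
Query 4: D[0] = W

Answer: W G O W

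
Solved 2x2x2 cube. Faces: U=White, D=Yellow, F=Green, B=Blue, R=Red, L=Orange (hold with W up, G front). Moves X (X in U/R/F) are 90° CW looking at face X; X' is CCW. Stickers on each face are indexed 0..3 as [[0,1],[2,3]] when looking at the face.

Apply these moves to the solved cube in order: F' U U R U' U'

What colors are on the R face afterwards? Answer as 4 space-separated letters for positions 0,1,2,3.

After move 1 (F'): F=GGGG U=WWRR R=YRYR D=OOYY L=OWOW
After move 2 (U): U=RWRW F=YRGG R=BBYR B=OWBB L=GGOW
After move 3 (U): U=RRWW F=BBGG R=OWYR B=GGBB L=YROW
After move 4 (R): R=YORW U=RBWG F=BOGY D=OBYG B=WGRB
After move 5 (U'): U=BGRW F=YRGY R=BORW B=YORB L=WGOW
After move 6 (U'): U=GWBR F=WGGY R=YRRW B=BORB L=YOOW
Query: R face = YRRW

Answer: Y R R W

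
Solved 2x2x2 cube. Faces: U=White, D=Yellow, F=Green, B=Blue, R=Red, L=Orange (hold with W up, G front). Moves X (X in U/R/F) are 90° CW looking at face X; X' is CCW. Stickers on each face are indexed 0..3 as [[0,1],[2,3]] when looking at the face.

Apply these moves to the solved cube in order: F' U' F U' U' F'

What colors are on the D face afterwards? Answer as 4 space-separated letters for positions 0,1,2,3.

After move 1 (F'): F=GGGG U=WWRR R=YRYR D=OOYY L=OWOW
After move 2 (U'): U=WRWR F=OWGG R=GGYR B=YRBB L=BBOW
After move 3 (F): F=GOGW U=WRWB R=WGRR D=YGYY L=BOOO
After move 4 (U'): U=RBWW F=BOGW R=GORR B=WGBB L=YROO
After move 5 (U'): U=BWRW F=YRGW R=BORR B=GOBB L=WGOO
After move 6 (F'): F=RWYG U=BWBR R=GOYR D=GOYY L=WWOR
Query: D face = GOYY

Answer: G O Y Y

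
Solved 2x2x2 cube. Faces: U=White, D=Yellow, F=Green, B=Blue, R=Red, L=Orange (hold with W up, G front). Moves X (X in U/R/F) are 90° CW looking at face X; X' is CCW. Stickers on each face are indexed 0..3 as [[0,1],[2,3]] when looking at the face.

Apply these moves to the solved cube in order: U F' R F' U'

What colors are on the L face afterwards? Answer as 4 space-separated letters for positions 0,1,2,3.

Answer: R O O B

Derivation:
After move 1 (U): U=WWWW F=RRGG R=BBRR B=OOBB L=GGOO
After move 2 (F'): F=RGRG U=WWBR R=YBYR D=GOYY L=GWOW
After move 3 (R): R=YYRB U=WGBG F=RORY D=GBYO B=ROWB
After move 4 (F'): F=OYRR U=WGYR R=BYGB D=WWYO L=GGOB
After move 5 (U'): U=GRWY F=GGRR R=OYGB B=BYWB L=ROOB
Query: L face = ROOB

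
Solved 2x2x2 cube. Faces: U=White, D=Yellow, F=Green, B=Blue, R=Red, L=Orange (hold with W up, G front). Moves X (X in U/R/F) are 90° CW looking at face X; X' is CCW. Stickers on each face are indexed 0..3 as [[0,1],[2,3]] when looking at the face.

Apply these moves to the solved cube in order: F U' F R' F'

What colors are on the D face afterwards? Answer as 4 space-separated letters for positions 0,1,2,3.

After move 1 (F): F=GGGG U=WWOO R=WRWR D=RRYY L=OYOY
After move 2 (U'): U=WOWO F=OYGG R=GGWR B=WRBB L=BBOY
After move 3 (F): F=GOGY U=WOYB R=WGOR D=WGYY L=BROR
After move 4 (R'): R=GRWO U=WBYW F=GOGB D=WOYY B=YRGB
After move 5 (F'): F=OBGG U=WBGW R=ORWO D=RRYY L=BWOY
Query: D face = RRYY

Answer: R R Y Y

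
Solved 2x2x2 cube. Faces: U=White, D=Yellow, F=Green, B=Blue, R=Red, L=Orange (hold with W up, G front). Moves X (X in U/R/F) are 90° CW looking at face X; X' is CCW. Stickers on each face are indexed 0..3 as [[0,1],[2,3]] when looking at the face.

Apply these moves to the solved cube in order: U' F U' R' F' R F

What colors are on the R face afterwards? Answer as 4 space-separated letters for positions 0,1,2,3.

After move 1 (U'): U=WWWW F=OOGG R=GGRR B=RRBB L=BBOO
After move 2 (F): F=GOGO U=WWOB R=WGWR D=RGYY L=BYOY
After move 3 (U'): U=WBWO F=BYGO R=GOWR B=WGBB L=RROY
After move 4 (R'): R=ORGW U=WBWW F=BBGO D=RYYO B=YGGB
After move 5 (F'): F=BOBG U=WBOG R=YRRW D=RYYO L=RWOW
After move 6 (R): R=RYWR U=WOOG F=BYBO D=RGYY B=GGBB
After move 7 (F): F=BBOY U=WOWW R=OYGR D=WRYY L=RROG
Query: R face = OYGR

Answer: O Y G R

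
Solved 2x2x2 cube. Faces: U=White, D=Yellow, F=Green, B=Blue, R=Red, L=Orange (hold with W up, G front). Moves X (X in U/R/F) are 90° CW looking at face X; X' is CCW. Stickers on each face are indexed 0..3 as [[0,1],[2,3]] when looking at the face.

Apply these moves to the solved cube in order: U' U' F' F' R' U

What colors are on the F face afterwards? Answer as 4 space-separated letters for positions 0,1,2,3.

After move 1 (U'): U=WWWW F=OOGG R=GGRR B=RRBB L=BBOO
After move 2 (U'): U=WWWW F=BBGG R=OORR B=GGBB L=RROO
After move 3 (F'): F=BGBG U=WWOR R=YOYR D=ROYY L=RWOW
After move 4 (F'): F=GGBB U=WWYY R=OORR D=WWYY L=RROO
After move 5 (R'): R=OROR U=WBYG F=GWBY D=WGYB B=YGWB
After move 6 (U): U=YWGB F=ORBY R=YGOR B=RRWB L=GWOO
Query: F face = ORBY

Answer: O R B Y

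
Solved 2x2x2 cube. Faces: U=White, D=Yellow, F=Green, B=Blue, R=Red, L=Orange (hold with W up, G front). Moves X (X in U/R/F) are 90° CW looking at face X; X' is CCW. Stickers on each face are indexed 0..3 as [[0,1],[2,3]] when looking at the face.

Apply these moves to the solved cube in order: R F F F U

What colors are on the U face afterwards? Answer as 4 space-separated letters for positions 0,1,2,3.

Answer: R W R G

Derivation:
After move 1 (R): R=RRRR U=WGWG F=GYGY D=YBYB B=WBWB
After move 2 (F): F=GGYY U=WGOO R=WRGR D=RRYB L=OYOB
After move 3 (F): F=YGYG U=WGBY R=OROR D=GWYB L=OROR
After move 4 (F): F=YYGG U=WGRR R=BRYR D=OOYB L=OGOW
After move 5 (U): U=RWRG F=BRGG R=WBYR B=OGWB L=YYOW
Query: U face = RWRG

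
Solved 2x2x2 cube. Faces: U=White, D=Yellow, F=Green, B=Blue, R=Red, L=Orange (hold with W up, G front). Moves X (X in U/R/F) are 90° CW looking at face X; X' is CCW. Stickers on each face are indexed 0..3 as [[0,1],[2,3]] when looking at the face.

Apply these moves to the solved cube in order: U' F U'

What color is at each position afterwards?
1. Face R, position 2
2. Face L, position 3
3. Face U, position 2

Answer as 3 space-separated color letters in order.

Answer: W Y W

Derivation:
After move 1 (U'): U=WWWW F=OOGG R=GGRR B=RRBB L=BBOO
After move 2 (F): F=GOGO U=WWOB R=WGWR D=RGYY L=BYOY
After move 3 (U'): U=WBWO F=BYGO R=GOWR B=WGBB L=RROY
Query 1: R[2] = W
Query 2: L[3] = Y
Query 3: U[2] = W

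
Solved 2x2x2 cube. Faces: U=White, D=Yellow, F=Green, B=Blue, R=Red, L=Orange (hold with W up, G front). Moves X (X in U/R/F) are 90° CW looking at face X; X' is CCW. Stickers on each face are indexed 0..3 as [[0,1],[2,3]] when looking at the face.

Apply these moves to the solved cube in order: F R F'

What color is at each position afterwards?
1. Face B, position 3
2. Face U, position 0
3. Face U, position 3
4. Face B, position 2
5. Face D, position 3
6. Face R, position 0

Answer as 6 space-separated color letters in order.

After move 1 (F): F=GGGG U=WWOO R=WRWR D=RRYY L=OYOY
After move 2 (R): R=WWRR U=WGOG F=GRGY D=RBYB B=OBWB
After move 3 (F'): F=RYGG U=WGWR R=BWRR D=YYYB L=OGOO
Query 1: B[3] = B
Query 2: U[0] = W
Query 3: U[3] = R
Query 4: B[2] = W
Query 5: D[3] = B
Query 6: R[0] = B

Answer: B W R W B B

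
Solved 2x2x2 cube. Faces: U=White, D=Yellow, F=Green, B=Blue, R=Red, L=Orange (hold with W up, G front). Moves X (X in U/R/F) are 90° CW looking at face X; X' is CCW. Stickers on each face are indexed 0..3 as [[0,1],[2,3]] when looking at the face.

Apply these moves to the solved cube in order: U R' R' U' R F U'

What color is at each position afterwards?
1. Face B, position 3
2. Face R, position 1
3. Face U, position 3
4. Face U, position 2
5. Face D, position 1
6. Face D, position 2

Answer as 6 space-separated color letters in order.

After move 1 (U): U=WWWW F=RRGG R=BBRR B=OOBB L=GGOO
After move 2 (R'): R=BRBR U=WBWO F=RWGW D=YRYG B=YOYB
After move 3 (R'): R=RRBB U=WYWY F=RBGO D=YWYW B=GORB
After move 4 (U'): U=YYWW F=GGGO R=RBBB B=RRRB L=GOOO
After move 5 (R): R=BRBB U=YGWO F=GWGW D=YRYR B=WRYB
After move 6 (F): F=GGWW U=YGOO R=WROB D=BBYR L=GYOR
After move 7 (U'): U=GOYO F=GYWW R=GGOB B=WRYB L=WROR
Query 1: B[3] = B
Query 2: R[1] = G
Query 3: U[3] = O
Query 4: U[2] = Y
Query 5: D[1] = B
Query 6: D[2] = Y

Answer: B G O Y B Y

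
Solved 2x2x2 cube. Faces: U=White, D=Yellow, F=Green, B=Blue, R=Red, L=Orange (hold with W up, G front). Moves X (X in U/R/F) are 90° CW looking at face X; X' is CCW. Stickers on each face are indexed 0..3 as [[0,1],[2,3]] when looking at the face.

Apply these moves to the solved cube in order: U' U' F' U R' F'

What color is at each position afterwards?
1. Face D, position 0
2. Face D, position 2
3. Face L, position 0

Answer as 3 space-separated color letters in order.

After move 1 (U'): U=WWWW F=OOGG R=GGRR B=RRBB L=BBOO
After move 2 (U'): U=WWWW F=BBGG R=OORR B=GGBB L=RROO
After move 3 (F'): F=BGBG U=WWOR R=YOYR D=ROYY L=RWOW
After move 4 (U): U=OWRW F=YOBG R=GGYR B=RWBB L=BGOW
After move 5 (R'): R=GRGY U=OBRR F=YWBW D=ROYG B=YWOB
After move 6 (F'): F=WWYB U=OBGG R=ORRY D=GWYG L=BROR
Query 1: D[0] = G
Query 2: D[2] = Y
Query 3: L[0] = B

Answer: G Y B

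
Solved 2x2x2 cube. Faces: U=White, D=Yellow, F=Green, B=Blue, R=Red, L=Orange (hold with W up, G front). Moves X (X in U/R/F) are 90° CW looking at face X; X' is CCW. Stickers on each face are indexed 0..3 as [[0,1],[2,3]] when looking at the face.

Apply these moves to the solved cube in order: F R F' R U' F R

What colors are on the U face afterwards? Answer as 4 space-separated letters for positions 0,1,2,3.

After move 1 (F): F=GGGG U=WWOO R=WRWR D=RRYY L=OYOY
After move 2 (R): R=WWRR U=WGOG F=GRGY D=RBYB B=OBWB
After move 3 (F'): F=RYGG U=WGWR R=BWRR D=YYYB L=OGOO
After move 4 (R): R=RBRW U=WYWG F=RYGB D=YWYO B=RBGB
After move 5 (U'): U=YGWW F=OGGB R=RYRW B=RBGB L=RBOO
After move 6 (F): F=GOBG U=YGOB R=WYWW D=RRYO L=RYOW
After move 7 (R): R=WWWY U=YOOG F=GRBO D=RGYR B=BBGB
Query: U face = YOOG

Answer: Y O O G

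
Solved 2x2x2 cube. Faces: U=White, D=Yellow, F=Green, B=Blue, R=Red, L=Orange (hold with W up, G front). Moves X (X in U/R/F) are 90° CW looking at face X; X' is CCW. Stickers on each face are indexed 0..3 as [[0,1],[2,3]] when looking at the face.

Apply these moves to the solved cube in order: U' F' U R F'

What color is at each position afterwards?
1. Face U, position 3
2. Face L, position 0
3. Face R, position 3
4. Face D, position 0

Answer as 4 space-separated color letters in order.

Answer: R O R G

Derivation:
After move 1 (U'): U=WWWW F=OOGG R=GGRR B=RRBB L=BBOO
After move 2 (F'): F=OGOG U=WWGR R=YGYR D=BOYY L=BWOW
After move 3 (U): U=GWRW F=YGOG R=RRYR B=BWBB L=OGOW
After move 4 (R): R=YRRR U=GGRG F=YOOY D=BBYB B=WWWB
After move 5 (F'): F=OYYO U=GGYR R=BRBR D=GWYB L=OGOR
Query 1: U[3] = R
Query 2: L[0] = O
Query 3: R[3] = R
Query 4: D[0] = G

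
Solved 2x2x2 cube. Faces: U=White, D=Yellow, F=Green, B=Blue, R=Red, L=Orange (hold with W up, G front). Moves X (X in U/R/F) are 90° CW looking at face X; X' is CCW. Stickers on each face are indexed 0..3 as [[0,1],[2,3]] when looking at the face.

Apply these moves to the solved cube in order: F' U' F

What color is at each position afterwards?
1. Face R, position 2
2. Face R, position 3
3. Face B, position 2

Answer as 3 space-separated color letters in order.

After move 1 (F'): F=GGGG U=WWRR R=YRYR D=OOYY L=OWOW
After move 2 (U'): U=WRWR F=OWGG R=GGYR B=YRBB L=BBOW
After move 3 (F): F=GOGW U=WRWB R=WGRR D=YGYY L=BOOO
Query 1: R[2] = R
Query 2: R[3] = R
Query 3: B[2] = B

Answer: R R B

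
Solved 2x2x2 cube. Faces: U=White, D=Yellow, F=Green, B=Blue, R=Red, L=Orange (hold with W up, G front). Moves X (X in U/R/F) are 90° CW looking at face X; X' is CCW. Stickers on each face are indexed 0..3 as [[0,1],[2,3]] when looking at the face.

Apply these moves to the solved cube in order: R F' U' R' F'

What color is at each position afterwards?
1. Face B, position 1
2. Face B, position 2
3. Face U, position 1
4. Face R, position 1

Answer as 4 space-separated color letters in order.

After move 1 (R): R=RRRR U=WGWG F=GYGY D=YBYB B=WBWB
After move 2 (F'): F=YYGG U=WGRR R=BRYR D=OOYB L=OGOW
After move 3 (U'): U=GRWR F=OGGG R=YYYR B=BRWB L=WBOW
After move 4 (R'): R=YRYY U=GWWB F=ORGR D=OGYG B=BROB
After move 5 (F'): F=RROG U=GWYY R=GROY D=BWYG L=WBOW
Query 1: B[1] = R
Query 2: B[2] = O
Query 3: U[1] = W
Query 4: R[1] = R

Answer: R O W R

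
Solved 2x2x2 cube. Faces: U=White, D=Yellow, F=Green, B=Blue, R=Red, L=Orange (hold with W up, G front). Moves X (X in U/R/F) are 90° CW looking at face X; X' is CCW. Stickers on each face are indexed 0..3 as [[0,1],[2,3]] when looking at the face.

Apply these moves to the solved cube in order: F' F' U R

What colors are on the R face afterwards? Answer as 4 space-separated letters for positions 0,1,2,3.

After move 1 (F'): F=GGGG U=WWRR R=YRYR D=OOYY L=OWOW
After move 2 (F'): F=GGGG U=WWYY R=OROR D=WWYY L=OROR
After move 3 (U): U=YWYW F=ORGG R=BBOR B=ORBB L=GGOR
After move 4 (R): R=OBRB U=YRYG F=OWGY D=WBYO B=WRWB
Query: R face = OBRB

Answer: O B R B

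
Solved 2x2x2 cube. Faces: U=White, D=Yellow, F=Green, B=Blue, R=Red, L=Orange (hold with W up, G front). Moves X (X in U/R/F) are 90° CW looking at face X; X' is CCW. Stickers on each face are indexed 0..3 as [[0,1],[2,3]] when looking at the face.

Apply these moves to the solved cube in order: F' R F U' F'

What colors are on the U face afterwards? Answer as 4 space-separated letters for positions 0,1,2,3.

After move 1 (F'): F=GGGG U=WWRR R=YRYR D=OOYY L=OWOW
After move 2 (R): R=YYRR U=WGRG F=GOGY D=OBYB B=RBWB
After move 3 (F): F=GGYO U=WGWW R=RYGR D=RYYB L=OOOB
After move 4 (U'): U=GWWW F=OOYO R=GGGR B=RYWB L=RBOB
After move 5 (F'): F=OOOY U=GWGG R=YGRR D=BBYB L=RWOW
Query: U face = GWGG

Answer: G W G G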